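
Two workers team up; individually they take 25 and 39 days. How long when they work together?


Rate of A = 1/25 per day
Rate of B = 1/39 per day
Combined rate = 1/25 + 1/39 = 64/975 ≈ 0.0656 per day
Days = 1 / combined rate = 975/64
≈ 15.23 days

15.23 days


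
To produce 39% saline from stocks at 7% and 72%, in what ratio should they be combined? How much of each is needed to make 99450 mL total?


Let x parts of 7% mix with y parts of 72%.
7x + 72y = 39(x + y)
7x + 72y = 39x + 39y
x(7 - 39) = y(39 - 72)
x/y = (72 - 39)/(39 - 7) = 33/32
Simplify: 33:32
Total parts = 65; one part = 99450/65 = 1530.00 mL
7% solution: 33×1530.00 = 50490.00 mL
72% solution: 32×1530.00 = 48960.00 mL
= ratio 33:32; 50490.00 mL and 48960.00 mL

ratio 33:32; 50490.00 mL and 48960.00 mL


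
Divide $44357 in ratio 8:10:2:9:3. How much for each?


Total parts = 8 + 10 + 2 + 9 + 3 = 32
Part 1: 44357 × 8/32 = 11089.25
Part 2: 44357 × 10/32 = 13861.56
Part 3: 44357 × 2/32 = 2772.31
Part 4: 44357 × 9/32 = 12475.41
Part 5: 44357 × 3/32 = 4158.47
= Part 1: $11089.25, Part 2: $13861.56, Part 3: $2772.31, Part 4: $12475.41, Part 5: $4158.47

Part 1: $11089.25, Part 2: $13861.56, Part 3: $2772.31, Part 4: $12475.41, Part 5: $4158.47


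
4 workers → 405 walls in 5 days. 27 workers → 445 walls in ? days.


Days ∝ work / workers, so d₂ = d₁ × (m₁/m₂) × (w₂/w₁)
Workers factor (inverse): 4/27 ≈ 0.1481
Work factor (direct): 445/405 ≈ 1.0988
d₂ = 5 × 4/27 × 445/405 = (5 × 4 × 445) / (27 × 405) = 8900/10935
≈ 0.81 days

0.81 days


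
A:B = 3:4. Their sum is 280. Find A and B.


Let A = 3k, B = 4k.
3k + 4k = 280
7k = 280 → k = 280/7 = 40
A = 3×40 = 120, B = 4×40 = 160
= A = 120, B = 160

A = 120, B = 160


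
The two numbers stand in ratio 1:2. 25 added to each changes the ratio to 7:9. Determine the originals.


Let A = 1k, B = 2k.
(1k + 25) / (2k + 25) = 7/9
Cross-multiply: 9(1k + 25) = 7(2k + 25)
9k + 225 = 14k + 175
9k - 14k = 175 - 225
-5k = -50
k = -50/-5 = 10
A = 1×10 = 10, B = 2×10 = 20
= A = 10, B = 20

A = 10, B = 20


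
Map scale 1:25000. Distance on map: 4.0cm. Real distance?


Real distance = map distance × scale
= 4.0cm × 25000
= 100000 cm = 1000.0 m
= 1.000 km

1.000 km


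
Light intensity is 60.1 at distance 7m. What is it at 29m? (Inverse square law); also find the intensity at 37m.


I₁d₁² = I₂d₂²
I at 29m = 60.1 × (7/29)² = 60.1 × 49/841 = 2944.9/841 ≈ 3.5017
I at 37m = 60.1 × (7/37)² = 60.1 × 49/1369 = 2944.9/1369 ≈ 2.1511
= 3.5017 and 2.1511

3.5017 and 2.1511


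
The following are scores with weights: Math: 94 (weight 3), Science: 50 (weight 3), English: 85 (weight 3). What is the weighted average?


Numerator = 94×3 + 50×3 + 85×3
= 282 + 150 + 255
= 687
Total weight = 9
Weighted avg = 687/9
= 76.33

76.33


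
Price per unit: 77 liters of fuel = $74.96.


Unit rate = total / quantity
= 74.96 / 77
= $0.97 per unit

$0.97 per unit


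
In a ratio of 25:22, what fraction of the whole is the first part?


Total parts = 25 + 22 = 47
First part: 25/47 = 25/47
= 25/47

25/47


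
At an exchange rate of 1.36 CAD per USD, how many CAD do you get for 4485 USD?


Amount × rate = 4485 × 1.36
= 6099.60 CAD

6099.60 CAD


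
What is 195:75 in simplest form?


GCD(195, 75) = 15
195/15 : 75/15
= 13:5

13:5


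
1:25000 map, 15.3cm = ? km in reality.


Real distance = map distance × scale
= 15.3cm × 25000
= 382500 cm = 3825.0 m
= 3.825 km

3.825 km


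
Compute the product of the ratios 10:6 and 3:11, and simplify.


Compound ratio = (10×3) : (6×11)
= 30:66
GCD = 6
= 5:11

5:11


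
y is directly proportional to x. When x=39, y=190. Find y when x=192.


Direct proportion: y/x = constant
k = 190/39 ≈ 4.8718
y₂ = k × 192 = 190 × 192 / 39 = 36480/39
≈ 935.38

935.38


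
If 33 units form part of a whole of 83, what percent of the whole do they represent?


Percentage = (part / whole) × 100
= (33 / 83) × 100
≈ 39.76%

39.76%


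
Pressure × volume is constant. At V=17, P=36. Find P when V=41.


Inverse proportion: x × y = constant
k = 17 × 36 = 612
y₂ = k / 41 = 612 / 41
= 14.93

14.93


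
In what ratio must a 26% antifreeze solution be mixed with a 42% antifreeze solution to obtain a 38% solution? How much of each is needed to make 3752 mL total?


Let x parts of 26% mix with y parts of 42%.
26x + 42y = 38(x + y)
26x + 42y = 38x + 38y
x(26 - 38) = y(38 - 42)
x/y = (42 - 38)/(38 - 26) = 4/12
Simplify: 1:3
Total parts = 4; one part = 3752/4 = 938.00 mL
26% solution: 1×938.00 = 938.00 mL
42% solution: 3×938.00 = 2814.00 mL
= ratio 1:3; 938.00 mL and 2814.00 mL

ratio 1:3; 938.00 mL and 2814.00 mL


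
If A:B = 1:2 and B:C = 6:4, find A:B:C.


Match B: multiply A:B by 6 → 6:12
Multiply B:C by 2 → 12:8
Combined: 6:12:8
GCD = 2
= 3:6:4

3:6:4


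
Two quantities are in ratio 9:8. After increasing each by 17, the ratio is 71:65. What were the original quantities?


Let A = 9k, B = 8k.
(9k + 17) / (8k + 17) = 71/65
Cross-multiply: 65(9k + 17) = 71(8k + 17)
585k + 1105 = 568k + 1207
585k - 568k = 1207 - 1105
17k = 102
k = 102/17 = 6
A = 9×6 = 54, B = 8×6 = 48
= A = 54, B = 48

A = 54, B = 48


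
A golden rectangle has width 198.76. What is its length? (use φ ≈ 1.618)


φ = (1 + √5) / 2 ≈ 1.618
Length = width × φ = 198.76 × 1.618 = 321.59368
≈ 321.59

321.59


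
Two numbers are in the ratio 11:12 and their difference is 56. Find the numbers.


Let A = 11k, B = 12k.
12k - 11k = 56
1k = 56 → k = 56/1 = 56
A = 11×56 = 616, B = 12×56 = 672
= A = 616, B = 672

A = 616, B = 672


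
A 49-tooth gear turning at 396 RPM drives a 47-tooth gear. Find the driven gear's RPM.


Gear ratio = 49:47 = 49:47
RPM_B = RPM_A × (teeth_A / teeth_B)
= 396 × (49/47)
= 412.9 RPM

412.9 RPM


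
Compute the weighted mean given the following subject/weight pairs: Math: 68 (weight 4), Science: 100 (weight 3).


Numerator = 68×4 + 100×3
= 272 + 300
= 572
Total weight = 7
Weighted avg = 572/7
= 81.71

81.71


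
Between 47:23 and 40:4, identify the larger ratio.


47/23 = 2.0435
40/4 = 10.0000
2.0435 < 10.0000, so 47:23 is less
= 40:4

40:4


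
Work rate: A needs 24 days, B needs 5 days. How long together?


Rate of A = 1/24 per day
Rate of B = 1/5 per day
Combined rate = 1/24 + 1/5 = 29/120 ≈ 0.2417 per day
Days = 1 / combined rate = 120/29
≈ 4.14 days

4.14 days


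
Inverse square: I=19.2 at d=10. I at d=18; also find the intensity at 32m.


I₁d₁² = I₂d₂²
I at 18m = 19.2 × (10/18)² = 19.2 × 100/324 = 1920/324 ≈ 5.9259
I at 32m = 19.2 × (10/32)² = 19.2 × 100/1024 = 1920/1024 = 1.8750
= 5.9259 and 1.8750

5.9259 and 1.8750


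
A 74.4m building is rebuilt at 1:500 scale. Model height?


Model size = real / scale
= 74.4 / 500
= 0.1488 m

0.1488 m


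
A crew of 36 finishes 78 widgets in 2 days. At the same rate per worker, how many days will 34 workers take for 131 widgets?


Days ∝ work / workers, so d₂ = d₁ × (m₁/m₂) × (w₂/w₁)
Workers factor (inverse): 36/34 ≈ 1.0588
Work factor (direct): 131/78 ≈ 1.6795
d₂ = 2 × 36/34 × 131/78 = (2 × 36 × 131) / (34 × 78) = 9432/2652
≈ 3.56 days

3.56 days


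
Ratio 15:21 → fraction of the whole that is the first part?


Total parts = 15 + 21 = 36
First part: 15/36 = 5/12
= 5/12

5/12


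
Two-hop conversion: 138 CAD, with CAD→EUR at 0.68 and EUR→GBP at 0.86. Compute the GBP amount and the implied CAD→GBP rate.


Step 1: 138 CAD × 0.68 = 93.84 EUR
Step 2: 93.84 EUR × 0.86 = 80.70 GBP
Implied rate CAD→GBP = 0.68 × 0.86 = 0.5848
= 80.70 GBP; implied rate 0.5848 GBP/CAD

80.70 GBP; implied rate 0.5848 GBP/CAD


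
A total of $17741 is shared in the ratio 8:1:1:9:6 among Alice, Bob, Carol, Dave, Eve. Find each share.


Total parts = 8 + 1 + 1 + 9 + 6 = 25
Alice: 17741 × 8/25 = 5677.12
Bob: 17741 × 1/25 = 709.64
Carol: 17741 × 1/25 = 709.64
Dave: 17741 × 9/25 = 6386.76
Eve: 17741 × 6/25 = 4257.84
= Alice: $5677.12, Bob: $709.64, Carol: $709.64, Dave: $6386.76, Eve: $4257.84

Alice: $5677.12, Bob: $709.64, Carol: $709.64, Dave: $6386.76, Eve: $4257.84


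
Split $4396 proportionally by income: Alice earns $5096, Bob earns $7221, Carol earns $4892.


Total income = 5096 + 7221 + 4892 = $17209
Alice: $4396 × 5096/17209 = $1301.76
Bob: $4396 × 7221/17209 = $1844.59
Carol: $4396 × 4892/17209 = $1249.65
= Alice: $1301.76, Bob: $1844.59, Carol: $1249.65

Alice: $1301.76, Bob: $1844.59, Carol: $1249.65


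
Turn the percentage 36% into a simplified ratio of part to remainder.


36% means 36 parts out of 100; remainder = 64
Part : remainder = 36:64
GCD = 4
= 9:16

9:16


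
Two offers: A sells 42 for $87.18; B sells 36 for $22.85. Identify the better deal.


Deal A: $87.18/42 = $2.0757/unit
Deal B: $22.85/36 = $0.6347/unit
B is cheaper per unit
= Deal B

Deal B


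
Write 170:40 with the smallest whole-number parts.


GCD(170, 40) = 10
170/10 : 40/10
= 17:4

17:4


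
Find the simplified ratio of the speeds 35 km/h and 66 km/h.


Ratio = 35:66
GCD = 1
Simplified = 35:66
Time ratio (same distance) = 66:35
Speed ratio = 35:66

35:66


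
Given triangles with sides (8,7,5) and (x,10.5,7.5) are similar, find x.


Scale factor = 10.5/7 = 1.5
Missing side = 8 × 1.5
= 12.0

12.0


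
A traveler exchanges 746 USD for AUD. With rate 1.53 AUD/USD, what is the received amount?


Amount × rate = 746 × 1.53
= 1141.38 AUD

1141.38 AUD


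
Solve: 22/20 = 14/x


Cross multiply: 22 × x = 20 × 14
22x = 280
x = 280 / 22
= 12.73

12.73


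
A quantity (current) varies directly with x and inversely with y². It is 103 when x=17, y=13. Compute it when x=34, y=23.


z = k·x/y²
Solve for k using the known point: k = z·y²/x = 103×169/17 = 17407/17 ≈ 1023.9412
Now evaluate at x=34, y=23:
z = k × 34 / 529 = (17407 × 34) / (17 × 529) = 591838/8993
≈ 65.8110

65.8110


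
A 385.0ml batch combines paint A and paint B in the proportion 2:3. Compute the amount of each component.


Total parts = 2 + 3 = 5
paint A: 385.0 × 2/5 = 154.0ml
paint B: 385.0 × 3/5 = 231.0ml
= 154.0ml and 231.0ml

154.0ml and 231.0ml


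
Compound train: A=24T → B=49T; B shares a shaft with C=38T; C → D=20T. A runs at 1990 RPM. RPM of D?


Stage 1: RPM_B = RPM_A × t_A/t_B = 1990 × 24/49 = 47760/49 ≈ 974.69
B and C share a shaft → RPM_C = RPM_B
Stage 2: RPM_D = RPM_C × t_C/t_D = RPM_A × (t_A×t_C)/(t_B×t_D)
Overall ratio = (24×38)/(49×20) = 912/980
RPM_D = 1990 × 912/980 = 1814880/980
≈ 1851.92 RPM

1851.92 RPM


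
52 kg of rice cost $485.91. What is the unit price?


Unit rate = total / quantity
= 485.91 / 52
= $9.34 per unit

$9.34 per unit


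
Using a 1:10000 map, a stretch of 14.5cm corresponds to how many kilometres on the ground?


Real distance = map distance × scale
= 14.5cm × 10000
= 145000 cm = 1450.0 m
= 1.450 km

1.450 km


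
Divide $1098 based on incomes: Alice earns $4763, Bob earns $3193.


Total income = 4763 + 3193 = $7956
Alice: $1098 × 4763/7956 = $657.34
Bob: $1098 × 3193/7956 = $440.66
= Alice: $657.34, Bob: $440.66

Alice: $657.34, Bob: $440.66


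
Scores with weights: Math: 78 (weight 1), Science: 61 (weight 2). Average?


Numerator = 78×1 + 61×2
= 78 + 122
= 200
Total weight = 3
Weighted avg = 200/3
= 66.67

66.67


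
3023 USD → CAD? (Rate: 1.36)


Amount × rate = 3023 × 1.36
= 4111.28 CAD

4111.28 CAD


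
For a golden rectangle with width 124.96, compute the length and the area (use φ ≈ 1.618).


φ = (1 + √5) / 2 ≈ 1.618
Length = width × φ = 124.96 × 1.618 = 202.18528
≈ 202.19
Area = width × length = 124.96 × 202.18528 = 25265.0725888 ≈ 25265.07
= Length: 202.19, Area: 25265.07

Length: 202.19, Area: 25265.07


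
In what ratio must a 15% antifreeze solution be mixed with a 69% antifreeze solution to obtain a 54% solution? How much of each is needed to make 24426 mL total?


Let x parts of 15% mix with y parts of 69%.
15x + 69y = 54(x + y)
15x + 69y = 54x + 54y
x(15 - 54) = y(54 - 69)
x/y = (69 - 54)/(54 - 15) = 15/39
Simplify: 5:13
Total parts = 18; one part = 24426/18 = 1357.00 mL
15% solution: 5×1357.00 = 6785.00 mL
69% solution: 13×1357.00 = 17641.00 mL
= ratio 5:13; 6785.00 mL and 17641.00 mL

ratio 5:13; 6785.00 mL and 17641.00 mL


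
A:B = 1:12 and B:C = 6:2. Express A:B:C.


Match B: multiply A:B by 6 → 6:72
Multiply B:C by 12 → 72:24
Combined: 6:72:24
GCD = 6
= 1:12:4

1:12:4


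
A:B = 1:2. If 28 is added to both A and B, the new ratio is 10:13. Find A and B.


Let A = 1k, B = 2k.
(1k + 28) / (2k + 28) = 10/13
Cross-multiply: 13(1k + 28) = 10(2k + 28)
13k + 364 = 20k + 280
13k - 20k = 280 - 364
-7k = -84
k = -84/-7 = 12
A = 1×12 = 12, B = 2×12 = 24
= A = 12, B = 24

A = 12, B = 24


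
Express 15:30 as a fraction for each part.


Total parts = 15 + 30 = 45
First part: 15/45 = 1/3
Second part: 30/45 = 2/3
= 1/3 and 2/3

1/3 and 2/3


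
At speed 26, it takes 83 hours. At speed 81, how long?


Inverse proportion: x × y = constant
k = 26 × 83 = 2158
y₂ = k / 81 = 2158 / 81
= 26.64

26.64


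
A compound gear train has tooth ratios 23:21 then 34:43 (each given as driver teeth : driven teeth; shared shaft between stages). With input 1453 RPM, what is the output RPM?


Stage 1: RPM_B = RPM_A × t_A/t_B = 1453 × 23/21 = 33419/21 ≈ 1591.38
B and C share a shaft → RPM_C = RPM_B
Stage 2: RPM_D = RPM_C × t_C/t_D = RPM_A × (t_A×t_C)/(t_B×t_D)
Overall ratio = (23×34)/(21×43) = 782/903
RPM_D = 1453 × 782/903 = 1136246/903
≈ 1258.30 RPM

1258.30 RPM


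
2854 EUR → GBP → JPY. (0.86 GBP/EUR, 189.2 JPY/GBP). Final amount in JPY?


Step 1: 2854 EUR × 0.86 = 2454.44 GBP
Step 2: 2454.44 GBP × 189.2 = 464380.05 JPY
Implied rate EUR→JPY = 0.86 × 189.2 = 162.7120
= 464380.05 JPY

464380.05 JPY


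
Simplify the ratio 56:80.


GCD(56, 80) = 8
56/8 : 80/8
= 7:10

7:10


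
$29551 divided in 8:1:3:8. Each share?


Total parts = 8 + 1 + 3 + 8 = 20
Part 1: 29551 × 8/20 = 11820.40
Part 2: 29551 × 1/20 = 1477.55
Part 3: 29551 × 3/20 = 4432.65
Part 4: 29551 × 8/20 = 11820.40
= Part 1: $11820.40, Part 2: $1477.55, Part 3: $4432.65, Part 4: $11820.40

Part 1: $11820.40, Part 2: $1477.55, Part 3: $4432.65, Part 4: $11820.40


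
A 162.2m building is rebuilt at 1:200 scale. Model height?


Model size = real / scale
= 162.2 / 200
= 0.8110 m

0.8110 m


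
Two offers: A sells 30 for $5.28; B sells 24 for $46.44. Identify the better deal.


Deal A: $5.28/30 = $0.1760/unit
Deal B: $46.44/24 = $1.9350/unit
A is cheaper per unit
= Deal A

Deal A


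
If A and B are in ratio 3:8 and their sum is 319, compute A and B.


Let A = 3k, B = 8k.
3k + 8k = 319
11k = 319 → k = 319/11 = 29
A = 3×29 = 87, B = 8×29 = 232
= A = 87, B = 232

A = 87, B = 232


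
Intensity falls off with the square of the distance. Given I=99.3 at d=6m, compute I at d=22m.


I₁d₁² = I₂d₂²
I₂ = I₁ × (d₁/d₂)²
= 99.3 × (6/22)²
= 99.3 × 36/484
= 3574.8/484
≈ 7.3860

7.3860


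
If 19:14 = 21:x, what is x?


Cross multiply: 19 × x = 14 × 21
19x = 294
x = 294 / 19
= 15.47

15.47


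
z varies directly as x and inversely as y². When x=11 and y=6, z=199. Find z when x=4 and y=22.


z = k·x/y²
Solve for k using the known point: k = z·y²/x = 199×36/11 = 7164/11 ≈ 651.2727
Now evaluate at x=4, y=22:
z = k × 4 / 484 = (7164 × 4) / (11 × 484) = 28656/5324
≈ 5.3824

5.3824


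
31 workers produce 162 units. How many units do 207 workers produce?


Direct proportion: y/x = constant
k = 162/31 ≈ 5.2258
y₂ = k × 207 = 162 × 207 / 31 = 33534/31
≈ 1081.74

1081.74


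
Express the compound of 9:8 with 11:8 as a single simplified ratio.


Compound ratio = (9×11) : (8×8)
= 99:64
GCD = 1
= 99:64

99:64


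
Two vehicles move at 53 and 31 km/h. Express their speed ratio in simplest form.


Ratio = 53:31
GCD = 1
Simplified = 53:31
Time ratio (same distance) = 31:53
Speed ratio = 53:31

53:31


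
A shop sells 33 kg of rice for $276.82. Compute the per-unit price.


Unit rate = total / quantity
= 276.82 / 33
= $8.39 per unit

$8.39 per unit


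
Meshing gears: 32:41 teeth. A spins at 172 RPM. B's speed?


Gear ratio = 32:41 = 32:41
RPM_B = RPM_A × (teeth_A / teeth_B)
= 172 × (32/41)
= 134.2 RPM

134.2 RPM


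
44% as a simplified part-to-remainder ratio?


44% means 44 parts out of 100; remainder = 56
Part : remainder = 44:56
GCD = 4
= 11:14

11:14


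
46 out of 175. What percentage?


Percentage = (part / whole) × 100
= (46 / 175) × 100
≈ 26.29%

26.29%


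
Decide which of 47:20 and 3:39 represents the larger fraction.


47/20 = 2.3500
3/39 = 0.0769
2.3500 > 0.0769, so 47:20 is greater
= 47:20

47:20


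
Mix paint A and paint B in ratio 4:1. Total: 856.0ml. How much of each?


Total parts = 4 + 1 = 5
paint A: 856.0 × 4/5 = 684.8ml
paint B: 856.0 × 1/5 = 171.2ml
= 684.8ml and 171.2ml

684.8ml and 171.2ml


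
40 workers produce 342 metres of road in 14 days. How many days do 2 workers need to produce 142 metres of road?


Days ∝ work / workers, so d₂ = d₁ × (m₁/m₂) × (w₂/w₁)
Workers factor (inverse): 40/2 = 20.0000
Work factor (direct): 142/342 ≈ 0.4152
d₂ = 14 × 40/2 × 142/342 = (14 × 40 × 142) / (2 × 342) = 79520/684
≈ 116.26 days

116.26 days


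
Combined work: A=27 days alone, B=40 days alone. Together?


Rate of A = 1/27 per day
Rate of B = 1/40 per day
Combined rate = 1/27 + 1/40 = 67/1080 ≈ 0.0620 per day
Days = 1 / combined rate = 1080/67
≈ 16.12 days

16.12 days


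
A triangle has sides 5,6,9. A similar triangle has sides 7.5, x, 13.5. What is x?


Scale factor = 7.5/5 = 1.5
Missing side = 6 × 1.5
= 9.0

9.0


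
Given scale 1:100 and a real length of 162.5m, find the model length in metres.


Model size = real / scale
= 162.5 / 100
= 1.6250 m

1.6250 m


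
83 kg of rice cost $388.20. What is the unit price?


Unit rate = total / quantity
= 388.20 / 83
= $4.68 per unit

$4.68 per unit


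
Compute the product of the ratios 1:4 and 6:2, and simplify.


Compound ratio = (1×6) : (4×2)
= 6:8
GCD = 2
= 3:4

3:4


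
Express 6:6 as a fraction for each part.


Total parts = 6 + 6 = 12
First part: 6/12 = 1/2
Second part: 6/12 = 1/2
= 1/2 and 1/2

1/2 and 1/2


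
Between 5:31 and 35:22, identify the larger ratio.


5/31 = 0.1613
35/22 = 1.5909
0.1613 < 1.5909, so 5:31 is less
= 35:22

35:22


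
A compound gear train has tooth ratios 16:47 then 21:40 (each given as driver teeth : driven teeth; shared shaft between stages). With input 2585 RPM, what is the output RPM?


Stage 1: RPM_B = RPM_A × t_A/t_B = 2585 × 16/47 = 41360/47 = 880.00
B and C share a shaft → RPM_C = RPM_B
Stage 2: RPM_D = RPM_C × t_C/t_D = RPM_A × (t_A×t_C)/(t_B×t_D)
Overall ratio = (16×21)/(47×40) = 336/1880
RPM_D = 2585 × 336/1880 = 868560/1880
= 462.00 RPM

462.00 RPM


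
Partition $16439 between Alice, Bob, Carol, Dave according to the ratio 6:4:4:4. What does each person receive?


Total parts = 6 + 4 + 4 + 4 = 18
Alice: 16439 × 6/18 = 5479.67
Bob: 16439 × 4/18 = 3653.11
Carol: 16439 × 4/18 = 3653.11
Dave: 16439 × 4/18 = 3653.11
= Alice: $5479.67, Bob: $3653.11, Carol: $3653.11, Dave: $3653.11

Alice: $5479.67, Bob: $3653.11, Carol: $3653.11, Dave: $3653.11


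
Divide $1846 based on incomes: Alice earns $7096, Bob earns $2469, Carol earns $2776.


Total income = 7096 + 2469 + 2776 = $12341
Alice: $1846 × 7096/12341 = $1061.44
Bob: $1846 × 2469/12341 = $369.32
Carol: $1846 × 2776/12341 = $415.24
= Alice: $1061.44, Bob: $369.32, Carol: $415.24

Alice: $1061.44, Bob: $369.32, Carol: $415.24


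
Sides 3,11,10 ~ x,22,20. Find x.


Scale factor = 22/11 = 2
Missing side = 3 × 2
= 6.0

6.0


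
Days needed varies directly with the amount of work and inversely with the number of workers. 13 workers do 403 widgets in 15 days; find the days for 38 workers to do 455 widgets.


Days ∝ work / workers, so d₂ = d₁ × (m₁/m₂) × (w₂/w₁)
Workers factor (inverse): 13/38 ≈ 0.3421
Work factor (direct): 455/403 ≈ 1.1290
d₂ = 15 × 13/38 × 455/403 = (15 × 13 × 455) / (38 × 403) = 88725/15314
≈ 5.79 days

5.79 days


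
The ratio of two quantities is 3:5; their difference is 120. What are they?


Let A = 3k, B = 5k.
5k - 3k = 120
2k = 120 → k = 120/2 = 60
A = 3×60 = 180, B = 5×60 = 300
= A = 180, B = 300

A = 180, B = 300


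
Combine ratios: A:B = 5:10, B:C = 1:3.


Match B: multiply A:B by 1 → 5:10
Multiply B:C by 10 → 10:30
Combined: 5:10:30
GCD = 5
= 1:2:6

1:2:6


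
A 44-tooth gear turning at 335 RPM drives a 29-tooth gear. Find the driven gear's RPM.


Gear ratio = 44:29 = 44:29
RPM_B = RPM_A × (teeth_A / teeth_B)
= 335 × (44/29)
= 508.3 RPM

508.3 RPM


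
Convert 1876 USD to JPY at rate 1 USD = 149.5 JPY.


Amount × rate = 1876 × 149.5
= 280462.00 JPY

280462.00 JPY


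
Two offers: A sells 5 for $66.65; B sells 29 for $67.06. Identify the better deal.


Deal A: $66.65/5 = $13.3300/unit
Deal B: $67.06/29 = $2.3124/unit
B is cheaper per unit
= Deal B

Deal B


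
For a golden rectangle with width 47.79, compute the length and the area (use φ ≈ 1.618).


φ = (1 + √5) / 2 ≈ 1.618
Length = width × φ = 47.79 × 1.618 = 77.32422
≈ 77.32
Area = width × length = 47.79 × 77.32422 = 3695.3244738 ≈ 3695.32
= Length: 77.32, Area: 3695.32

Length: 77.32, Area: 3695.32


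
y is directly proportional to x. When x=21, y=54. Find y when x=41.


Direct proportion: y/x = constant
k = 54/21 ≈ 2.5714
y₂ = k × 41 = 54 × 41 / 21 = 2214/21
≈ 105.43

105.43


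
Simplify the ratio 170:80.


GCD(170, 80) = 10
170/10 : 80/10
= 17:8

17:8


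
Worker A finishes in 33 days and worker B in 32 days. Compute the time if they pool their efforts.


Rate of A = 1/33 per day
Rate of B = 1/32 per day
Combined rate = 1/33 + 1/32 = 65/1056 ≈ 0.0616 per day
Days = 1 / combined rate = 1056/65
≈ 16.25 days

16.25 days


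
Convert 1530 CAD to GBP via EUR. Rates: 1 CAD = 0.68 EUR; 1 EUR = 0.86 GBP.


Step 1: 1530 CAD × 0.68 = 1040.40 EUR
Step 2: 1040.40 EUR × 0.86 = 894.74 GBP
Implied rate CAD→GBP = 0.68 × 0.86 = 0.5848
= 894.74 GBP

894.74 GBP


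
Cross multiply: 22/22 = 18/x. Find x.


Cross multiply: 22 × x = 22 × 18
22x = 396
x = 396 / 22
= 18.00

18.00


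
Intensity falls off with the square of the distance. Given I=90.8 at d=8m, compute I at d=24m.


I₁d₁² = I₂d₂²
I₂ = I₁ × (d₁/d₂)²
= 90.8 × (8/24)²
= 90.8 × 64/576
= 5811.2/576
≈ 10.0889

10.0889


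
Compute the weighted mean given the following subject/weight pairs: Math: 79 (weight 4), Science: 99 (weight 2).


Numerator = 79×4 + 99×2
= 316 + 198
= 514
Total weight = 6
Weighted avg = 514/6
= 85.67

85.67


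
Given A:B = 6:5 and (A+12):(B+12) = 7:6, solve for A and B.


Let A = 6k, B = 5k.
(6k + 12) / (5k + 12) = 7/6
Cross-multiply: 6(6k + 12) = 7(5k + 12)
36k + 72 = 35k + 84
36k - 35k = 84 - 72
1k = 12
k = 12/1 = 12
A = 6×12 = 72, B = 5×12 = 60
= A = 72, B = 60

A = 72, B = 60


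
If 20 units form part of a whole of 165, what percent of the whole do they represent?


Percentage = (part / whole) × 100
= (20 / 165) × 100
≈ 12.12%

12.12%


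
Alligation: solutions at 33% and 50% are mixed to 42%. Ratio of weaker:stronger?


Let x parts of 33% mix with y parts of 50%.
33x + 50y = 42(x + y)
33x + 50y = 42x + 42y
x(33 - 42) = y(42 - 50)
x/y = (50 - 42)/(42 - 33) = 8/9
Simplify: 8:9
= 8:9

8:9


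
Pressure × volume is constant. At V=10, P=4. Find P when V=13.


Inverse proportion: x × y = constant
k = 10 × 4 = 40
y₂ = k / 13 = 40 / 13
= 3.08

3.08


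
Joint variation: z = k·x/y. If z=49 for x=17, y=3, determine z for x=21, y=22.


z = k·x/y
Solve for k using the known point: k = z·y/x = 49×3/17 = 147/17 ≈ 8.6471
Now evaluate at x=21, y=22:
z = k × 21 / 22 = (147 × 21) / (17 × 22) = 3087/374
≈ 8.2540

8.2540


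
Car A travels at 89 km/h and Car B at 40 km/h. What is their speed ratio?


Ratio = 89:40
GCD = 1
Simplified = 89:40
Time ratio (same distance) = 40:89
Speed ratio = 89:40

89:40


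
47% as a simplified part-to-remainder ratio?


47% means 47 parts out of 100; remainder = 53
Part : remainder = 47:53
GCD = 1
= 47:53

47:53


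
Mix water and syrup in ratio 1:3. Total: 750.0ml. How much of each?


Total parts = 1 + 3 = 4
water: 750.0 × 1/4 = 187.5ml
syrup: 750.0 × 3/4 = 562.5ml
= 187.5ml and 562.5ml

187.5ml and 562.5ml


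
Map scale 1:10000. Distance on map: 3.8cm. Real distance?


Real distance = map distance × scale
= 3.8cm × 10000
= 38000 cm = 380.0 m
= 0.380 km

0.380 km


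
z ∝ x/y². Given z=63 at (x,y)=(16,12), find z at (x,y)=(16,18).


z = k·x/y²
Solve for k using the known point: k = z·y²/x = 63×144/16 = 9072/16 = 567.0000
Now evaluate at x=16, y=18:
z = k × 16 / 324 = (9072 × 16) / (16 × 324) = 145152/5184
= 28.0000

28.0000


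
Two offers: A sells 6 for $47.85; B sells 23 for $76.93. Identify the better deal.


Deal A: $47.85/6 = $7.9750/unit
Deal B: $76.93/23 = $3.3448/unit
B is cheaper per unit
= Deal B

Deal B


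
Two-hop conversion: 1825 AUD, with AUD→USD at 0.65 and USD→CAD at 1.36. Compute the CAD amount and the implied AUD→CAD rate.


Step 1: 1825 AUD × 0.65 = 1186.25 USD
Step 2: 1186.25 USD × 1.36 = 1613.30 CAD
Implied rate AUD→CAD = 0.65 × 1.36 = 0.8840
= 1613.30 CAD; implied rate 0.8840 CAD/AUD

1613.30 CAD; implied rate 0.8840 CAD/AUD


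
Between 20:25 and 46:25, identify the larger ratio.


20/25 = 0.8000
46/25 = 1.8400
0.8000 < 1.8400, so 20:25 is less
= 46:25

46:25


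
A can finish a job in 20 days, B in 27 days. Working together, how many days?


Rate of A = 1/20 per day
Rate of B = 1/27 per day
Combined rate = 1/20 + 1/27 = 47/540 ≈ 0.0870 per day
Days = 1 / combined rate = 540/47
≈ 11.49 days

11.49 days


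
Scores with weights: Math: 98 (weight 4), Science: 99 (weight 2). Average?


Numerator = 98×4 + 99×2
= 392 + 198
= 590
Total weight = 6
Weighted avg = 590/6
= 98.33

98.33


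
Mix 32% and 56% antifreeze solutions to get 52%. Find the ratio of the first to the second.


Let x parts of 32% mix with y parts of 56%.
32x + 56y = 52(x + y)
32x + 56y = 52x + 52y
x(32 - 52) = y(52 - 56)
x/y = (56 - 52)/(52 - 32) = 4/20
Simplify: 1:5
= 1:5

1:5


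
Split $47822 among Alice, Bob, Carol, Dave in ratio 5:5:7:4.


Total parts = 5 + 5 + 7 + 4 = 21
Alice: 47822 × 5/21 = 11386.19
Bob: 47822 × 5/21 = 11386.19
Carol: 47822 × 7/21 = 15940.67
Dave: 47822 × 4/21 = 9108.95
= Alice: $11386.19, Bob: $11386.19, Carol: $15940.67, Dave: $9108.95

Alice: $11386.19, Bob: $11386.19, Carol: $15940.67, Dave: $9108.95


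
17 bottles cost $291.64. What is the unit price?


Unit rate = total / quantity
= 291.64 / 17
= $17.16 per unit

$17.16 per unit


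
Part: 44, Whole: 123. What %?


Percentage = (part / whole) × 100
= (44 / 123) × 100
≈ 35.77%

35.77%


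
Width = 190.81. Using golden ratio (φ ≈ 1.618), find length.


φ = (1 + √5) / 2 ≈ 1.618
Length = width × φ = 190.81 × 1.618 = 308.73058
≈ 308.73

308.73


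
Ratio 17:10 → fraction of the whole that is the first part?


Total parts = 17 + 10 = 27
First part: 17/27 = 17/27
= 17/27

17/27


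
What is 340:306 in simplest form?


GCD(340, 306) = 34
340/34 : 306/34
= 10:9

10:9


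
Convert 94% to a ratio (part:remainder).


94% means 94 parts out of 100; remainder = 6
Part : remainder = 94:6
GCD = 2
= 47:3

47:3


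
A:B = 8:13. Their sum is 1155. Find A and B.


Let A = 8k, B = 13k.
8k + 13k = 1155
21k = 1155 → k = 1155/21 = 55
A = 8×55 = 440, B = 13×55 = 715
= A = 440, B = 715

A = 440, B = 715


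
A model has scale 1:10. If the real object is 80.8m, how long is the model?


Model size = real / scale
= 80.8 / 10
= 8.0800 m

8.0800 m


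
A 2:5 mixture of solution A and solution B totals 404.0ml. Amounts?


Total parts = 2 + 5 = 7
solution A: 404.0 × 2/7 = 115.4ml
solution B: 404.0 × 5/7 = 288.6ml
= 115.4ml and 288.6ml

115.4ml and 288.6ml


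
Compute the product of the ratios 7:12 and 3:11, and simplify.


Compound ratio = (7×3) : (12×11)
= 21:132
GCD = 3
= 7:44

7:44


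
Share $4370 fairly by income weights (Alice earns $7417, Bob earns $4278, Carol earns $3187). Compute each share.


Total income = 7417 + 4278 + 3187 = $14882
Alice: $4370 × 7417/14882 = $2177.95
Bob: $4370 × 4278/14882 = $1256.21
Carol: $4370 × 3187/14882 = $935.84
= Alice: $2177.95, Bob: $1256.21, Carol: $935.84

Alice: $2177.95, Bob: $1256.21, Carol: $935.84


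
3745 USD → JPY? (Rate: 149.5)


Amount × rate = 3745 × 149.5
= 559877.50 JPY

559877.50 JPY


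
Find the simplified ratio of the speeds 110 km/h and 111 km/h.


Ratio = 110:111
GCD = 1
Simplified = 110:111
Time ratio (same distance) = 111:110
Speed ratio = 110:111

110:111


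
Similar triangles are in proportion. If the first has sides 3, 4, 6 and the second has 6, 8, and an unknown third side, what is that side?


Scale factor = 6/3 = 2
Missing side = 6 × 2
= 12.0

12.0


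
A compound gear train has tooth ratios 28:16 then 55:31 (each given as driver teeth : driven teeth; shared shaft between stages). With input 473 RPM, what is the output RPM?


Stage 1: RPM_B = RPM_A × t_A/t_B = 473 × 28/16 = 13244/16 = 827.75
B and C share a shaft → RPM_C = RPM_B
Stage 2: RPM_D = RPM_C × t_C/t_D = RPM_A × (t_A×t_C)/(t_B×t_D)
Overall ratio = (28×55)/(16×31) = 1540/496
RPM_D = 473 × 1540/496 = 728420/496
≈ 1468.59 RPM

1468.59 RPM


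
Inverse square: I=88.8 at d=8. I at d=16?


I₁d₁² = I₂d₂²
I₂ = I₁ × (d₁/d₂)²
= 88.8 × (8/16)²
= 88.8 × 64/256
= 5683.2/256
= 22.2000

22.2000


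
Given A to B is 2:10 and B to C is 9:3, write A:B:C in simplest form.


Match B: multiply A:B by 9 → 18:90
Multiply B:C by 10 → 90:30
Combined: 18:90:30
GCD = 6
= 3:15:5

3:15:5


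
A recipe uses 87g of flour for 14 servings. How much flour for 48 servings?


Direct proportion: y/x = constant
k = 87/14 ≈ 6.2143
y₂ = k × 48 = 87 × 48 / 14 = 4176/14
≈ 298.29

298.29


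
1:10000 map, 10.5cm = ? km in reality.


Real distance = map distance × scale
= 10.5cm × 10000
= 105000 cm = 1050.0 m
= 1.050 km

1.050 km


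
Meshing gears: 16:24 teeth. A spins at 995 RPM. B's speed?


Gear ratio = 16:24 = 2:3
RPM_B = RPM_A × (teeth_A / teeth_B)
= 995 × (16/24)
= 663.3 RPM

663.3 RPM


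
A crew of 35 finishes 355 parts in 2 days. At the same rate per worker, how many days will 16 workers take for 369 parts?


Days ∝ work / workers, so d₂ = d₁ × (m₁/m₂) × (w₂/w₁)
Workers factor (inverse): 35/16 = 2.1875
Work factor (direct): 369/355 ≈ 1.0394
d₂ = 2 × 35/16 × 369/355 = (2 × 35 × 369) / (16 × 355) = 25830/5680
≈ 4.55 days

4.55 days


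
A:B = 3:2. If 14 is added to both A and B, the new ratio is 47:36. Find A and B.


Let A = 3k, B = 2k.
(3k + 14) / (2k + 14) = 47/36
Cross-multiply: 36(3k + 14) = 47(2k + 14)
108k + 504 = 94k + 658
108k - 94k = 658 - 504
14k = 154
k = 154/14 = 11
A = 3×11 = 33, B = 2×11 = 22
= A = 33, B = 22

A = 33, B = 22


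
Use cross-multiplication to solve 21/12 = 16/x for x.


Cross multiply: 21 × x = 12 × 16
21x = 192
x = 192 / 21
= 9.14

9.14


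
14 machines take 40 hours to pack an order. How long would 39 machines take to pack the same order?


Inverse proportion: x × y = constant
k = 14 × 40 = 560
y₂ = k / 39 = 560 / 39
= 14.36

14.36


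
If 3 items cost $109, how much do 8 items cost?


Direct proportion: y/x = constant
k = 109/3 ≈ 36.3333
y₂ = k × 8 = 109 × 8 / 3 = 872/3
≈ 290.67

290.67


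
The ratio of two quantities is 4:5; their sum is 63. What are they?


Let A = 4k, B = 5k.
4k + 5k = 63
9k = 63 → k = 63/9 = 7
A = 4×7 = 28, B = 5×7 = 35
= A = 28, B = 35

A = 28, B = 35


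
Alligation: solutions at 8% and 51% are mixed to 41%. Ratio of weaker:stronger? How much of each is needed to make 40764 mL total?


Let x parts of 8% mix with y parts of 51%.
8x + 51y = 41(x + y)
8x + 51y = 41x + 41y
x(8 - 41) = y(41 - 51)
x/y = (51 - 41)/(41 - 8) = 10/33
Simplify: 10:33
Total parts = 43; one part = 40764/43 = 948.00 mL
8% solution: 10×948.00 = 9480.00 mL
51% solution: 33×948.00 = 31284.00 mL
= ratio 10:33; 9480.00 mL and 31284.00 mL

ratio 10:33; 9480.00 mL and 31284.00 mL


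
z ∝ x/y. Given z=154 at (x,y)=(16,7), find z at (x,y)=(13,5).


z = k·x/y
Solve for k using the known point: k = z·y/x = 154×7/16 = 1078/16 = 67.3750
Now evaluate at x=13, y=5:
z = k × 13 / 5 = (1078 × 13) / (16 × 5) = 14014/80
= 175.1750

175.1750


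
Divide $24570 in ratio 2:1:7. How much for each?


Total parts = 2 + 1 + 7 = 10
Part 1: 24570 × 2/10 = 4914.00
Part 2: 24570 × 1/10 = 2457.00
Part 3: 24570 × 7/10 = 17199.00
= Part 1: $4914.00, Part 2: $2457.00, Part 3: $17199.00

Part 1: $4914.00, Part 2: $2457.00, Part 3: $17199.00


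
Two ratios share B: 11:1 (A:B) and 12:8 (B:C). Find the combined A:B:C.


Match B: multiply A:B by 12 → 132:12
Multiply B:C by 1 → 12:8
Combined: 132:12:8
GCD = 4
= 33:3:2

33:3:2


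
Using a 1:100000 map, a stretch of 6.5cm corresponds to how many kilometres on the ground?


Real distance = map distance × scale
= 6.5cm × 100000
= 650000 cm = 6500.0 m
= 6.500 km

6.500 km


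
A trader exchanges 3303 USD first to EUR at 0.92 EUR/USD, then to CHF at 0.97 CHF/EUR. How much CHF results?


Step 1: 3303 USD × 0.92 = 3038.76 EUR
Step 2: 3038.76 EUR × 0.97 = 2947.60 CHF
Implied rate USD→CHF = 0.92 × 0.97 = 0.8924
= 2947.60 CHF

2947.60 CHF


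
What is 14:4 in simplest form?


GCD(14, 4) = 2
14/2 : 4/2
= 7:2

7:2


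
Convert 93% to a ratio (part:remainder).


93% means 93 parts out of 100; remainder = 7
Part : remainder = 93:7
GCD = 1
= 93:7

93:7


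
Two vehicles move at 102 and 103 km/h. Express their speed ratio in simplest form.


Ratio = 102:103
GCD = 1
Simplified = 102:103
Time ratio (same distance) = 103:102
Speed ratio = 102:103

102:103


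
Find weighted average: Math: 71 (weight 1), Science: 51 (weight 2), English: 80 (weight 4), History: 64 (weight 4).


Numerator = 71×1 + 51×2 + 80×4 + 64×4
= 71 + 102 + 320 + 256
= 749
Total weight = 11
Weighted avg = 749/11
= 68.09

68.09


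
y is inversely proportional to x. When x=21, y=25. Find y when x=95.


Inverse proportion: x × y = constant
k = 21 × 25 = 525
y₂ = k / 95 = 525 / 95
= 5.53

5.53


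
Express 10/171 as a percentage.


Percentage = (part / whole) × 100
= (10 / 171) × 100
≈ 5.85%

5.85%


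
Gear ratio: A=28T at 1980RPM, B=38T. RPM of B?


Gear ratio = 28:38 = 14:19
RPM_B = RPM_A × (teeth_A / teeth_B)
= 1980 × (28/38)
= 1458.9 RPM

1458.9 RPM


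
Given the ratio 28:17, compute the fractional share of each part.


Total parts = 28 + 17 = 45
First part: 28/45 = 28/45
Second part: 17/45 = 17/45
= 28/45 and 17/45

28/45 and 17/45


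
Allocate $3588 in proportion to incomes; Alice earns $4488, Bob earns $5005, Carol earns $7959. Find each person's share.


Total income = 4488 + 5005 + 7959 = $17452
Alice: $3588 × 4488/17452 = $922.70
Bob: $3588 × 5005/17452 = $1028.99
Carol: $3588 × 7959/17452 = $1636.31
= Alice: $922.70, Bob: $1028.99, Carol: $1636.31

Alice: $922.70, Bob: $1028.99, Carol: $1636.31


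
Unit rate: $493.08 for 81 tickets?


Unit rate = total / quantity
= 493.08 / 81
= $6.09 per unit

$6.09 per unit


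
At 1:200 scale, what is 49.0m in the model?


Model size = real / scale
= 49.0 / 200
= 0.2450 m

0.2450 m


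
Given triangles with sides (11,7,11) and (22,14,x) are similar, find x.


Scale factor = 22/11 = 2
Missing side = 11 × 2
= 22.0

22.0


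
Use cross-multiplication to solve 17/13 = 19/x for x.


Cross multiply: 17 × x = 13 × 19
17x = 247
x = 247 / 17
= 14.53

14.53


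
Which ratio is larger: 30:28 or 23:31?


30/28 = 1.0714
23/31 = 0.7419
1.0714 > 0.7419, so 30:28 is greater
= 30:28

30:28


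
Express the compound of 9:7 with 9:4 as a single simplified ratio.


Compound ratio = (9×9) : (7×4)
= 81:28
GCD = 1
= 81:28

81:28


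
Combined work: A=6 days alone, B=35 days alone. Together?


Rate of A = 1/6 per day
Rate of B = 1/35 per day
Combined rate = 1/6 + 1/35 = 41/210 ≈ 0.1952 per day
Days = 1 / combined rate = 210/41
≈ 5.12 days

5.12 days


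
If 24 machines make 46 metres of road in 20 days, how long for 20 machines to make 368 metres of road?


Days ∝ work / workers, so d₂ = d₁ × (m₁/m₂) × (w₂/w₁)
Workers factor (inverse): 24/20 = 1.2000
Work factor (direct): 368/46 = 8.0000
d₂ = 20 × 24/20 × 368/46 = (20 × 24 × 368) / (20 × 46) = 176640/920
= 192.00 days

192.00 days


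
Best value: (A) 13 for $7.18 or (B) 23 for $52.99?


Deal A: $7.18/13 = $0.5523/unit
Deal B: $52.99/23 = $2.3039/unit
A is cheaper per unit
= Deal A

Deal A


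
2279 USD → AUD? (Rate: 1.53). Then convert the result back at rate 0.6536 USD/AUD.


Amount × rate = 2279 × 1.53 = 3486.87 AUD
Round-trip: 3486.87 × 0.6536 = 2279.02 USD
= 3486.87 AUD, then 2279.02 USD

3486.87 AUD, then 2279.02 USD


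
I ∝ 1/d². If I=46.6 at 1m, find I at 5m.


I₁d₁² = I₂d₂²
I₂ = I₁ × (d₁/d₂)²
= 46.6 × (1/5)²
= 46.6 × 1/25
= 46.6/25
= 1.8640

1.8640


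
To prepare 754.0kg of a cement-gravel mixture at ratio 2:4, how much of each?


Total parts = 2 + 4 = 6
cement: 754.0 × 2/6 = 251.3kg
gravel: 754.0 × 4/6 = 502.7kg
= 251.3kg and 502.7kg

251.3kg and 502.7kg


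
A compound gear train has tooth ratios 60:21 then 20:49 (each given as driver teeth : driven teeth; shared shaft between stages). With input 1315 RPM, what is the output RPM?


Stage 1: RPM_B = RPM_A × t_A/t_B = 1315 × 60/21 = 78900/21 ≈ 3757.14
B and C share a shaft → RPM_C = RPM_B
Stage 2: RPM_D = RPM_C × t_C/t_D = RPM_A × (t_A×t_C)/(t_B×t_D)
Overall ratio = (60×20)/(21×49) = 1200/1029
RPM_D = 1315 × 1200/1029 = 1578000/1029
≈ 1533.53 RPM

1533.53 RPM


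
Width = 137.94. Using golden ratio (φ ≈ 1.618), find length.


φ = (1 + √5) / 2 ≈ 1.618
Length = width × φ = 137.94 × 1.618 = 223.18692
≈ 223.19

223.19


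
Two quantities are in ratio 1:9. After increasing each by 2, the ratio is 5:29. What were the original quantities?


Let A = 1k, B = 9k.
(1k + 2) / (9k + 2) = 5/29
Cross-multiply: 29(1k + 2) = 5(9k + 2)
29k + 58 = 45k + 10
29k - 45k = 10 - 58
-16k = -48
k = -48/-16 = 3
A = 1×3 = 3, B = 9×3 = 27
= A = 3, B = 27

A = 3, B = 27


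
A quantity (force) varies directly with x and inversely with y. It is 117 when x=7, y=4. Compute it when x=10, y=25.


z = k·x/y
Solve for k using the known point: k = z·y/x = 117×4/7 = 468/7 ≈ 66.8571
Now evaluate at x=10, y=25:
z = k × 10 / 25 = (468 × 10) / (7 × 25) = 4680/175
≈ 26.7429

26.7429


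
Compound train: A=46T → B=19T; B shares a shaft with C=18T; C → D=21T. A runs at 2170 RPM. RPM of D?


Stage 1: RPM_B = RPM_A × t_A/t_B = 2170 × 46/19 = 99820/19 ≈ 5253.68
B and C share a shaft → RPM_C = RPM_B
Stage 2: RPM_D = RPM_C × t_C/t_D = RPM_A × (t_A×t_C)/(t_B×t_D)
Overall ratio = (46×18)/(19×21) = 828/399
RPM_D = 2170 × 828/399 = 1796760/399
≈ 4503.16 RPM

4503.16 RPM


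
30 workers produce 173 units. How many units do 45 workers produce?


Direct proportion: y/x = constant
k = 173/30 ≈ 5.7667
y₂ = k × 45 = 173 × 45 / 30 = 7785/30
= 259.50

259.50
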